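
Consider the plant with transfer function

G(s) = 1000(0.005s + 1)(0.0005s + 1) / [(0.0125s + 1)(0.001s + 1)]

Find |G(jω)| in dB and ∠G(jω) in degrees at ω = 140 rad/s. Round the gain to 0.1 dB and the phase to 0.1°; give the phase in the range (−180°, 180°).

At ω = 140 rad/s:
zero (1 + j140·0.005) = 1 + j0.7 → |·| ≈ 1.2207, ∠ ≈ 34.99°
zero (1 + j140·0.0005) = 1 + j0.07 → |·| ≈ 1.0024, ∠ ≈ 4.00°
pole (1 + j140·0.0125) = 1 + j1.75 → |·| ≈ 2.0156, ∠ ≈ 60.26°
pole (1 + j140·0.001) = 1 + j0.14 → |·| ≈ 1.0098, ∠ ≈ 7.97°
|G| = 1000 · 1.2207 · 1.0024 / (2.0156 · 1.0098) ≈ 601.19
Gain = 20 log₁₀(601.19) ≈ 55.58 dB
∠G = (34.99° + 4.00°) − (60.26° + 7.97°) = -29.24°

55.6 dB, -29.2°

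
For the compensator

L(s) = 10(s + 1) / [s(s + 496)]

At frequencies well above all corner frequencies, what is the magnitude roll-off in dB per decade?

Each pole contributes −20 dB/decade at high frequency; each zero contributes +20 dB/decade.
Net: 1 zero(s) − 2 pole(s) → -20 dB/decade.

-20 dB/decade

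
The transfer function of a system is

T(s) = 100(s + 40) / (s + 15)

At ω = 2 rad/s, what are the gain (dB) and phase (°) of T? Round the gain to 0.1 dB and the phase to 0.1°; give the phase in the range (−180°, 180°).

At s = jω = j2:
zero (s+40): 40 + j2 → |·| = √(40²+2²) = √1604 ≈ 40.05, ∠ = arctan(2/40) ≈ 2.86°
pole (s+15): 15 + j2 → |·| = √(15²+2²) = √229 ≈ 15.133, ∠ = arctan(2/15) ≈ 7.59°
|T| = 100 · 40.05 / 15.133 ≈ 264.65
Gain = 20 log₁₀(264.65) ≈ 48.45 dB
∠T = 2.86° − 7.59° = -4.73°

48.5 dB, -4.7°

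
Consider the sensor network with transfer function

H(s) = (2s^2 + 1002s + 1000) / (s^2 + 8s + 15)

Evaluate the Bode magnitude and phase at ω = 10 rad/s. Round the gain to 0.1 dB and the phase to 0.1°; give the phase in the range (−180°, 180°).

38.7 dB, -51.3°

Substitute s = j10:
Numerator: 2(j10)^2 + 1002(j10) + 1000 = 800 + j10020
Denominator: (j10)^2 + 8(j10) + 15 = -85 + j80
|N| = √(800² + 10020²) ≈ 10052, ∠N ≈ 85.44°
|D| = √(85² + 80²) ≈ 116.73, ∠D ≈ 136.74°
|H| = 10052 / 116.73 ≈ 86.113
Gain = 20 log₁₀(86.113) ≈ 38.70 dB
∠H = 85.44° − 136.74° = -51.30°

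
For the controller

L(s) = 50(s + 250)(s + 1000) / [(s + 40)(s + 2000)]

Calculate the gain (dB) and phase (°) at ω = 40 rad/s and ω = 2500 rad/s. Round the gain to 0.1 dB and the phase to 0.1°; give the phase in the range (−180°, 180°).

ω = 40: 41.0 dB, -34.8°; ω = 2500: 32.5 dB, 12.1°

At s = jω = j40:
zero (s+250): 250 + j40 → |·| = √(250²+40²) = √64100 ≈ 253.18, ∠ = arctan(40/250) ≈ 9.09°
zero (s+1000): 1000 + j40 → |·| = √(1000²+40²) = √1001600 ≈ 1000.8, ∠ = arctan(40/1000) ≈ 2.29°
pole (s+40): 40 + j40 → |·| = √(40²+40²) = √3200 ≈ 56.569, ∠ = arctan(40/40) ≈ 45.00°
pole (s+2000): 2000 + j40 → |·| = √(2000²+40²) = √4001600 ≈ 2000.4, ∠ = arctan(40/2000) ≈ 1.15°
|L| = 50 · 2.5338e+05 / 1.1316e+05 ≈ 111.96
Gain = 20 log₁₀(111.96) ≈ 40.98 dB
∠L = 11.38° − 46.15° = -34.77°

At s = jω = j2500:
zero (s+250): 250 + j2500 → |·| = √(250²+2500²) = √6312500 ≈ 2512.5, ∠ = arctan(2500/250) ≈ 84.29°
zero (s+1000): 1000 + j2500 → |·| = √(1000²+2500²) = √7250000 ≈ 2692.6, ∠ = arctan(2500/1000) ≈ 68.20°
pole (s+40): 40 + j2500 → |·| = √(40²+2500²) = √6251600 ≈ 2500.3, ∠ = arctan(2500/40) ≈ 89.08°
pole (s+2000): 2000 + j2500 → |·| = √(2000²+2500²) = √10250000 ≈ 3201.6, ∠ = arctan(2500/2000) ≈ 51.34°
|L| = 50 · 6.7652e+06 / 8.005e+06 ≈ 42.256
Gain = 20 log₁₀(42.256) ≈ 32.52 dB
∠L = 152.49° − 140.42° = 12.07°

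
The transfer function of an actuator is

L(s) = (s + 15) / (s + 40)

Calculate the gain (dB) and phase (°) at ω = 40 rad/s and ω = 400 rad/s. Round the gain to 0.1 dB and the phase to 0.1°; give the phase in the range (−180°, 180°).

ω = 40: -2.4 dB, 24.4°; ω = 400: -0.0 dB, 3.6°

Substitute s = j40:
Numerator: (j40) + 15 = 15 + j40
Denominator: (j40) + 40 = 40 + j40
|N| = √(15² + 40²) ≈ 42.72, ∠N ≈ 69.44°
|D| = √(40² + 40²) ≈ 56.569, ∠D ≈ 45.00°
|L| = 42.72 / 56.569 ≈ 0.75518
Gain = 20 log₁₀(0.75518) ≈ -2.44 dB
∠L = 69.44° − 45.00° = 24.44°

Substitute s = j400:
Numerator: (j400) + 15 = 15 + j400
Denominator: (j400) + 40 = 40 + j400
|N| = √(15² + 400²) ≈ 400.28, ∠N ≈ 87.85°
|D| = √(40² + 400²) ≈ 402, ∠D ≈ 84.29°
|L| = 400.28 / 402 ≈ 0.99572
Gain = 20 log₁₀(0.99572) ≈ -0.04 dB
∠L = 87.85° − 84.29° = 3.56°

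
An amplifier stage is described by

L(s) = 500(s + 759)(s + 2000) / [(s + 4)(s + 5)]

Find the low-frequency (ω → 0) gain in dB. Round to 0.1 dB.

151.6 dB

L(0) = 500·759·2000 / (4·5) = 3.795e+07
20 log₁₀(3.795e+07) ≈ 151.58 dB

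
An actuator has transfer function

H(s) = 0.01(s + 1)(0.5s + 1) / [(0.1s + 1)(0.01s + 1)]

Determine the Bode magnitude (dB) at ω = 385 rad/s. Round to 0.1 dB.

At ω = 385 rad/s:
zero (1 + j385·1) = 1 + j385 → |·| ≈ 385, ∠ ≈ 89.85°
zero (1 + j385·0.5) = 1 + j192.5 → |·| ≈ 192.5, ∠ ≈ 89.70°
pole (1 + j385·0.1) = 1 + j38.5 → |·| ≈ 38.513, ∠ ≈ 88.51°
pole (1 + j385·0.01) = 1 + j3.85 → |·| ≈ 3.9778, ∠ ≈ 75.44°
|H| = 0.01 · 385 · 192.5 / (38.513 · 3.9778) ≈ 4.8377
Gain = 20 log₁₀(4.8377) ≈ 13.69 dB

13.7 dB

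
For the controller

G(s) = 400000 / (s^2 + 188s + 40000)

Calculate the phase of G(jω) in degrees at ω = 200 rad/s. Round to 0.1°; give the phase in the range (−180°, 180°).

-90.0°

At s = jω = j200:
quadratic: (j200)² + 188·j200 + 40000 = 0 + j37600 → |·| ≈ 37600, ∠ ≈ 90.00°
∠G = 0.00° − 90.00° = -90.00°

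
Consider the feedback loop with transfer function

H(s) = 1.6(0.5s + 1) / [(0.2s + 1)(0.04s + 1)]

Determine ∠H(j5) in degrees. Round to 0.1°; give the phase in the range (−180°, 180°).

11.9°

At ω = 5 rad/s:
zero (1 + j5·0.5) = 1 + j2.5 → |·| ≈ 2.6926, ∠ ≈ 68.20°
pole (1 + j5·0.2) = 1 + j1 → |·| ≈ 1.4142, ∠ ≈ 45.00°
pole (1 + j5·0.04) = 1 + j0.2 → |·| ≈ 1.0198, ∠ ≈ 11.31°
∠H = (68.20°) − (45.00° + 11.31°) = 11.89°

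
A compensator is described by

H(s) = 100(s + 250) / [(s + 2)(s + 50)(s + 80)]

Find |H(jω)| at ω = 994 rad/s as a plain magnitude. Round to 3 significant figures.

0.000104

At s = jω = j994:
zero (s+250): 250 + j994 → |·| = √(250²+994²) = √1050536 ≈ 1025, ∠ = arctan(994/250) ≈ 75.88°
pole (s+2): 2 + j994 → |·| = √(2²+994²) = √988040 ≈ 994, ∠ = arctan(994/2) ≈ 89.88°
pole (s+50): 50 + j994 → |·| = √(50²+994²) = √990536 ≈ 995.26, ∠ = arctan(994/50) ≈ 87.12°
pole (s+80): 80 + j994 → |·| = √(80²+994²) = √994436 ≈ 997.21, ∠ = arctan(994/80) ≈ 85.40°
|H| = 100 · 1025 / 9.8653e+08 ≈ 0.0001039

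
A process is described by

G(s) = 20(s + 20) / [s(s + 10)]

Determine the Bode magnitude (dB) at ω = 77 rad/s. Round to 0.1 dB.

At s = jω = j77:
zero (s+20): 20 + j77 → |·| = √(20²+77²) = √6329 ≈ 79.555, ∠ = arctan(77/20) ≈ 75.44°
pole (s+10): 10 + j77 → |·| = √(10²+77²) = √6029 ≈ 77.647, ∠ = arctan(77/10) ≈ 82.60°
pole at origin: |s| = 77, ∠ = 90.00° (in denominator)
|G| = 20 · 79.555 / 5978.8 ≈ 0.26612
Gain = 20 log₁₀(0.26612) ≈ -11.50 dB

-11.5 dB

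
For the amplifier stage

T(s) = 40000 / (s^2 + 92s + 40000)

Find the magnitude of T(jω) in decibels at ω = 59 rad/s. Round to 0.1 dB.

At s = jω = j59:
quadratic: (j59)² + 92·j59 + 40000 = 36519 + j5428 → |·| ≈ 36920, ∠ ≈ 8.45°
|T| = 40000 / 36920 ≈ 1.0834
Gain = 20 log₁₀(1.0834) ≈ 0.70 dB

0.7 dB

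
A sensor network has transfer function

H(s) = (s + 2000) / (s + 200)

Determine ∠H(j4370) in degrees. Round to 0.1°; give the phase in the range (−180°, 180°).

-22.0°

At s = jω = j4370:
zero (s+2000): 2000 + j4370 → |·| = √(2000²+4370²) = √23096900 ≈ 4805.9, ∠ = arctan(4370/2000) ≈ 65.41°
pole (s+200): 200 + j4370 → |·| = √(200²+4370²) = √19136900 ≈ 4374.6, ∠ = arctan(4370/200) ≈ 87.38°
∠H = 65.41° − 87.38° = -21.97°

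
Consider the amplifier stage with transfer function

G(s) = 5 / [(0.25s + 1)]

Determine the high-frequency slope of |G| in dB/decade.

Each pole contributes −20 dB/decade at high frequency; each zero contributes +20 dB/decade.
Net: 0 zero(s) − 1 pole(s) → -20 dB/decade.

-20 dB/decade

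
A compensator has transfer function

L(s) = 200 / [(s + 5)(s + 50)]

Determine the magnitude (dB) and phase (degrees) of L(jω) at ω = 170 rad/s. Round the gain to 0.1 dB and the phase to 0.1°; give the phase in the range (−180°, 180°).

At s = jω = j170:
pole (s+5): 5 + j170 → |·| = √(5²+170²) = √28925 ≈ 170.07, ∠ = arctan(170/5) ≈ 88.32°
pole (s+50): 50 + j170 → |·| = √(50²+170²) = √31400 ≈ 177.2, ∠ = arctan(170/50) ≈ 73.61°
|L| = 200 / 30136 ≈ 0.0066366
Gain = 20 log₁₀(0.0066366) ≈ -43.56 dB
∠L = 0.00° − 161.93° = -161.93°

-43.6 dB, -161.9°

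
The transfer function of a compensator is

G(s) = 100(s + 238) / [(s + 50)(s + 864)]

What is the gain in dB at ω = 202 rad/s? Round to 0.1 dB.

At s = jω = j202:
zero (s+238): 238 + j202 → |·| = √(238²+202²) = √97448 ≈ 312.17, ∠ = arctan(202/238) ≈ 40.32°
pole (s+50): 50 + j202 → |·| = √(50²+202²) = √43304 ≈ 208.1, ∠ = arctan(202/50) ≈ 76.10°
pole (s+864): 864 + j202 → |·| = √(864²+202²) = √787300 ≈ 887.3, ∠ = arctan(202/864) ≈ 13.16°
|G| = 100 · 312.17 / 1.8465e+05 ≈ 0.16906
Gain = 20 log₁₀(0.16906) ≈ -15.44 dB

-15.4 dB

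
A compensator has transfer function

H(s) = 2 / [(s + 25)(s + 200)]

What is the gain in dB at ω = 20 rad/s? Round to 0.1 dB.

-70.2 dB

At s = jω = j20:
pole (s+25): 25 + j20 → |·| = √(25²+20²) = √1025 ≈ 32.016, ∠ = arctan(20/25) ≈ 38.66°
pole (s+200): 200 + j20 → |·| = √(200²+20²) = √40400 ≈ 201, ∠ = arctan(20/200) ≈ 5.71°
|H| = 2 / 6435.2 ≈ 0.00031079
Gain = 20 log₁₀(0.00031079) ≈ -70.15 dB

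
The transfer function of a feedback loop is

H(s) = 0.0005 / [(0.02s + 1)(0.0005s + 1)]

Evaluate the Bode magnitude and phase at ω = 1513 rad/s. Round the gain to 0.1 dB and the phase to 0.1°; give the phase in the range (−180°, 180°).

-97.6 dB, -125.2°

At ω = 1513 rad/s:
pole (1 + j1513·0.02) = 1 + j30.26 → |·| ≈ 30.277, ∠ ≈ 88.11°
pole (1 + j1513·0.0005) = 1 + j0.7565 → |·| ≈ 1.2539, ∠ ≈ 37.11°
|H| = 0.0005 · 1 / (30.277 · 1.2539) ≈ 1.317e-05
Gain = 20 log₁₀(1.317e-05) ≈ -97.61 dB
∠H = (0°) − (88.11° + 37.11°) = -125.22°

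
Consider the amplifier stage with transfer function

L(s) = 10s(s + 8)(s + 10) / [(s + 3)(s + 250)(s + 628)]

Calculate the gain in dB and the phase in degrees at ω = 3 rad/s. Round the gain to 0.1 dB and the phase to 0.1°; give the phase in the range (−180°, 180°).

At s = jω = j3:
zero (s+8): 8 + j3 → |·| = √(8²+3²) = √73 ≈ 8.544, ∠ = arctan(3/8) ≈ 20.56°
zero (s+10): 10 + j3 → |·| = √(10²+3²) = √109 ≈ 10.44, ∠ = arctan(3/10) ≈ 16.70°
zero at origin: s = j3 → |·| = 3, ∠ = 90.00°
pole (s+3): 3 + j3 → |·| = √(3²+3²) = √18 ≈ 4.2426, ∠ = arctan(3/3) ≈ 45.00°
pole (s+250): 250 + j3 → |·| = √(250²+3²) = √62509 ≈ 250.02, ∠ = arctan(3/250) ≈ 0.69°
pole (s+628): 628 + j3 → |·| = √(628²+3²) = √394393 ≈ 628.01, ∠ = arctan(3/628) ≈ 0.27°
|L| = 10 · 267.6 / 6.6615e+05 ≈ 0.0040171
Gain = 20 log₁₀(0.0040171) ≈ -47.92 dB
∠L = 127.26° − 45.96° = 81.30°

-47.9 dB, 81.3°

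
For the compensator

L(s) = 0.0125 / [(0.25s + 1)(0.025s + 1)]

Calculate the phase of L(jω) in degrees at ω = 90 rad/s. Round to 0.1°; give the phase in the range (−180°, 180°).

-153.5°

At ω = 90 rad/s:
pole (1 + j90·0.25) = 1 + j22.5 → |·| ≈ 22.522, ∠ ≈ 87.46°
pole (1 + j90·0.025) = 1 + j2.25 → |·| ≈ 2.4622, ∠ ≈ 66.04°
∠L = (0°) − (87.46° + 66.04°) = -153.50°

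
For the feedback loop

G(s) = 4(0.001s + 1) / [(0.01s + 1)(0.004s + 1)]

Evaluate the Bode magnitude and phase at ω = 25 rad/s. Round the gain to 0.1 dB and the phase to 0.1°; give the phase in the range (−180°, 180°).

At ω = 25 rad/s:
zero (1 + j25·0.001) = 1 + j0.025 → |·| ≈ 1.0003, ∠ ≈ 1.43°
pole (1 + j25·0.01) = 1 + j0.25 → |·| ≈ 1.0308, ∠ ≈ 14.04°
pole (1 + j25·0.004) = 1 + j0.1 → |·| ≈ 1.005, ∠ ≈ 5.71°
|G| = 4 · 1.0003 / (1.0308 · 1.005) ≈ 3.8623
Gain = 20 log₁₀(3.8623) ≈ 11.74 dB
∠G = (1.43°) − (14.04° + 5.71°) = -18.32°

11.7 dB, -18.3°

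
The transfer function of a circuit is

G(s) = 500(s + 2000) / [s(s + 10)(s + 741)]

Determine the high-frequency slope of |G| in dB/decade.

Each pole contributes −20 dB/decade at high frequency; each zero contributes +20 dB/decade.
Net: 1 zero(s) − 3 pole(s) → -40 dB/decade.

-40 dB/decade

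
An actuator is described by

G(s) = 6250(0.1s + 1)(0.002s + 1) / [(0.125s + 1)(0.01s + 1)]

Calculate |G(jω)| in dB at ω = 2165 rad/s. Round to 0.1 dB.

60.2 dB

At ω = 2165 rad/s:
zero (1 + j2165·0.1) = 1 + j216.5 → |·| ≈ 216.5, ∠ ≈ 89.74°
zero (1 + j2165·0.002) = 1 + j4.33 → |·| ≈ 4.444, ∠ ≈ 77.00°
pole (1 + j2165·0.125) = 1 + j270.625 → |·| ≈ 270.63, ∠ ≈ 89.79°
pole (1 + j2165·0.01) = 1 + j21.65 → |·| ≈ 21.673, ∠ ≈ 87.36°
|G| = 6250 · 216.5 · 4.444 / (270.63 · 21.673) ≈ 1025.2
Gain = 20 log₁₀(1025.2) ≈ 60.22 dB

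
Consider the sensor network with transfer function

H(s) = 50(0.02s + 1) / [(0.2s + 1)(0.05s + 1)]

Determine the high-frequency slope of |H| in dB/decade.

-20 dB/decade

Each pole contributes −20 dB/decade at high frequency; each zero contributes +20 dB/decade.
Net: 1 zero(s) − 2 pole(s) → -20 dB/decade.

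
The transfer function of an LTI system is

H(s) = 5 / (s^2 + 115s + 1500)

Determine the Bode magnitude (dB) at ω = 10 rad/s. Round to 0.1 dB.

Substitute s = j10:
Numerator: 5 = 5 + j0
Denominator: (j10)^2 + 115(j10) + 1500 = 1400 + j1150
|N| = √(5² + 0²) ≈ 5, ∠N ≈ 0.00°
|D| = √(1400² + 1150²) ≈ 1811.8, ∠D ≈ 39.40°
|H| = 5 / 1811.8 ≈ 0.0027597
Gain = 20 log₁₀(0.0027597) ≈ -51.18 dB

-51.2 dB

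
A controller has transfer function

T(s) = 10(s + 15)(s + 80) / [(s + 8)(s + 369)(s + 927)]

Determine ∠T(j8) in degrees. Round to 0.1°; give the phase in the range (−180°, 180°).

-13.0°

At s = jω = j8:
zero (s+15): 15 + j8 → |·| = √(15²+8²) = √289 ≈ 17, ∠ = arctan(8/15) ≈ 28.07°
zero (s+80): 80 + j8 → |·| = √(80²+8²) = √6464 ≈ 80.399, ∠ = arctan(8/80) ≈ 5.71°
pole (s+8): 8 + j8 → |·| = √(8²+8²) = √128 ≈ 11.314, ∠ = arctan(8/8) ≈ 45.00°
pole (s+369): 369 + j8 → |·| = √(369²+8²) = √136225 ≈ 369.09, ∠ = arctan(8/369) ≈ 1.24°
pole (s+927): 927 + j8 → |·| = √(927²+8²) = √859393 ≈ 927.03, ∠ = arctan(8/927) ≈ 0.49°
∠T = 33.78° − 46.73° = -12.95°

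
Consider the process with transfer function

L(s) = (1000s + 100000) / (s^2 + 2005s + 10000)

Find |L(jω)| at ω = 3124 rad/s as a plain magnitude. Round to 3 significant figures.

Substitute s = j3124:
Numerator: 1000(j3124) + 100000 = 100000 + j3124000
Denominator: (j3124)^2 + 2005(j3124) + 10000 = -9749376 + j6263620
|N| = √(100000² + 3124000²) ≈ 3.1256e+06, ∠N ≈ 88.17°
|D| = √(9749376² + 6263620²) ≈ 1.1588e+07, ∠D ≈ 147.28°
|L| = 3.1256e+06 / 1.1588e+07 ≈ 0.26973

0.270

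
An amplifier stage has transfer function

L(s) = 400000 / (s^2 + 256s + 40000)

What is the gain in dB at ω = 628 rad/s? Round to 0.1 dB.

At s = jω = j628:
quadratic: (j628)² + 256·j628 + 40000 = -354384 + j160768 → |·| ≈ 3.8915e+05, ∠ ≈ 155.60°
|L| = 400000 / 3.8915e+05 ≈ 1.0279
Gain = 20 log₁₀(1.0279) ≈ 0.24 dB

0.2 dB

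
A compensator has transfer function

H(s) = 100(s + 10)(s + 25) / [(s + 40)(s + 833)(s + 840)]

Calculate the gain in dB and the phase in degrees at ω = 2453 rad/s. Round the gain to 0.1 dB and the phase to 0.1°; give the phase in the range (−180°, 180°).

-28.8 dB, -52.2°

At s = jω = j2453:
zero (s+10): 10 + j2453 → |·| = √(10²+2453²) = √6017309 ≈ 2453, ∠ = arctan(2453/10) ≈ 89.77°
zero (s+25): 25 + j2453 → |·| = √(25²+2453²) = √6017834 ≈ 2453.1, ∠ = arctan(2453/25) ≈ 89.42°
pole (s+40): 40 + j2453 → |·| = √(40²+2453²) = √6018809 ≈ 2453.3, ∠ = arctan(2453/40) ≈ 89.07°
pole (s+833): 833 + j2453 → |·| = √(833²+2453²) = √6711098 ≈ 2590.6, ∠ = arctan(2453/833) ≈ 71.24°
pole (s+840): 840 + j2453 → |·| = √(840²+2453²) = √6722809 ≈ 2592.8, ∠ = arctan(2453/840) ≈ 71.10°
|H| = 100 · 6.0175e+06 / 1.6479e+10 ≈ 0.036516
Gain = 20 log₁₀(0.036516) ≈ -28.75 dB
∠H = 179.19° − 231.41° = -52.22°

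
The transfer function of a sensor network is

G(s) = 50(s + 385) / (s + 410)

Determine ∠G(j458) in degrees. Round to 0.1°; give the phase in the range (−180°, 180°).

1.8°

At s = jω = j458:
zero (s+385): 385 + j458 → |·| = √(385²+458²) = √357989 ≈ 598.32, ∠ = arctan(458/385) ≈ 49.95°
pole (s+410): 410 + j458 → |·| = √(410²+458²) = √377864 ≈ 614.71, ∠ = arctan(458/410) ≈ 48.17°
∠G = 49.95° − 48.17° = 1.78°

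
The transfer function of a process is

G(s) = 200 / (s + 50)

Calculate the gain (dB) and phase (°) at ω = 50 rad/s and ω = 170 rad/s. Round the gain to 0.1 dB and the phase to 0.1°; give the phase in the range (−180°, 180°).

ω = 50: 9.0 dB, -45.0°; ω = 170: 1.1 dB, -73.6°

At s = jω = j50:
pole (s+50): 50 + j50 → |·| = √(50²+50²) = √5000 ≈ 70.711, ∠ = arctan(50/50) ≈ 45.00°
|G| = 200 / 70.711 ≈ 2.8284
Gain = 20 log₁₀(2.8284) ≈ 9.03 dB
∠G = 0.00° − 45.00° = -45.00°

At s = jω = j170:
pole (s+50): 50 + j170 → |·| = √(50²+170²) = √31400 ≈ 177.2, ∠ = arctan(170/50) ≈ 73.61°
|G| = 200 / 177.2 ≈ 1.1287
Gain = 20 log₁₀(1.1287) ≈ 1.05 dB
∠G = 0.00° − 73.61° = -73.61°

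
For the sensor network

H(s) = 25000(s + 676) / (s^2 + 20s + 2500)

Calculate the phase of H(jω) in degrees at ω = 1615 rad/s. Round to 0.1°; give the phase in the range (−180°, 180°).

At s = jω = j1615:
zero (s+676): 676 + j1615 → |·| = √(676²+1615²) = √3065201 ≈ 1750.8, ∠ = arctan(1615/676) ≈ 67.29°
quadratic: (j1615)² + 20·j1615 + 2500 = -2605725 + j32300 → |·| ≈ 2.6059e+06, ∠ ≈ 179.29°
∠H = 67.29° − 179.29° = -112.00°

-112.0°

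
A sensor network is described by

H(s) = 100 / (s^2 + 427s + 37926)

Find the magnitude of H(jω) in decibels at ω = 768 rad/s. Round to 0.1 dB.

Substitute s = j768:
Numerator: 100 = 100 + j0
Denominator: (j768)^2 + 427(j768) + 37926 = -551898 + j327936
|N| = √(100² + 0²) ≈ 100, ∠N ≈ 0.00°
|D| = √(551898² + 327936²) ≈ 6.4198e+05, ∠D ≈ 149.28°
|H| = 100 / 6.4198e+05 ≈ 0.00015577
Gain = 20 log₁₀(0.00015577) ≈ -76.15 dB

-76.2 dB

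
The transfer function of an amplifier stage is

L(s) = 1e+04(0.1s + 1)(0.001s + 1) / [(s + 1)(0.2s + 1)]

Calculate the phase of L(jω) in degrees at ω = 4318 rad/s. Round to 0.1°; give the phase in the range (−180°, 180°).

-13.1°

At ω = 4318 rad/s:
zero (1 + j4318·0.1) = 1 + j431.8 → |·| ≈ 431.8, ∠ ≈ 89.87°
zero (1 + j4318·0.001) = 1 + j4.318 → |·| ≈ 4.4323, ∠ ≈ 76.96°
pole (1 + j4318·1) = 1 + j4318 → |·| ≈ 4318, ∠ ≈ 89.99°
pole (1 + j4318·0.2) = 1 + j863.6 → |·| ≈ 863.6, ∠ ≈ 89.93°
∠L = (89.87° + 76.96°) − (89.99° + 89.93°) = -13.09°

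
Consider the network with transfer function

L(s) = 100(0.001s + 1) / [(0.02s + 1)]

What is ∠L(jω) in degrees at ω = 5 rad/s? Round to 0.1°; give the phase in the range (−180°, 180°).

At ω = 5 rad/s:
zero (1 + j5·0.001) = 1 + j0.005 → |·| ≈ 1, ∠ ≈ 0.29°
pole (1 + j5·0.02) = 1 + j0.1 → |·| ≈ 1.005, ∠ ≈ 5.71°
∠L = (0.29°) − (5.71°) = -5.42°

-5.4°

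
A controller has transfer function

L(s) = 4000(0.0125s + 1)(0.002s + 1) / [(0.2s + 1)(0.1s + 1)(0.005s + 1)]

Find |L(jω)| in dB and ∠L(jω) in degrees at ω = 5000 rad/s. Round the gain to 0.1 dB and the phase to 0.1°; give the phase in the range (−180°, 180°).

-13.9 dB, -94.2°

At ω = 5000 rad/s:
zero (1 + j5000·0.0125) = 1 + j62.5 → |·| ≈ 62.508, ∠ ≈ 89.08°
zero (1 + j5000·0.002) = 1 + j10 → |·| ≈ 10.05, ∠ ≈ 84.29°
pole (1 + j5000·0.2) = 1 + j1000 → |·| ≈ 1000, ∠ ≈ 89.94°
pole (1 + j5000·0.1) = 1 + j500 → |·| ≈ 500, ∠ ≈ 89.89°
pole (1 + j5000·0.005) = 1 + j25 → |·| ≈ 25.02, ∠ ≈ 87.71°
|L| = 4000 · 62.508 · 10.05 / (1000 · 500 · 25.02) ≈ 0.20087
Gain = 20 log₁₀(0.20087) ≈ -13.94 dB
∠L = (89.08° + 84.29°) − (89.94° + 89.89° + 87.71°) = -94.17°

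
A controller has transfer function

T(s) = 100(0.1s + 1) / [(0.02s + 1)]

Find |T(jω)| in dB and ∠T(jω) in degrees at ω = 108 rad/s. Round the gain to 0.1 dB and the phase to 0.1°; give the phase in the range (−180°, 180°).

At ω = 108 rad/s:
zero (1 + j108·0.1) = 1 + j10.8 → |·| ≈ 10.846, ∠ ≈ 84.71°
pole (1 + j108·0.02) = 1 + j2.16 → |·| ≈ 2.3803, ∠ ≈ 65.16°
|T| = 100 · 10.846 / (2.3803) ≈ 455.66
Gain = 20 log₁₀(455.66) ≈ 53.17 dB
∠T = (84.71°) − (65.16°) = 19.55°

53.2 dB, 19.6°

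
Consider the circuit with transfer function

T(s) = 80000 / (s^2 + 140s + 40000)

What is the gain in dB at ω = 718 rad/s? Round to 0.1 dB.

-15.7 dB

At s = jω = j718:
quadratic: (j718)² + 140·j718 + 40000 = -475524 + j100520 → |·| ≈ 4.8603e+05, ∠ ≈ 168.06°
|T| = 80000 / 4.8603e+05 ≈ 0.1646
Gain = 20 log₁₀(0.1646) ≈ -15.67 dB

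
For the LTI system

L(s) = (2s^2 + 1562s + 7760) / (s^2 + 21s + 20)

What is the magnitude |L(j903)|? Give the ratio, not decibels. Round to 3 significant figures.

Substitute s = j903:
Numerator: 2(j903)^2 + 1562(j903) + 7760 = -1623058 + j1410486
Denominator: (j903)^2 + 21(j903) + 20 = -815389 + j18963
|N| = √(1623058² + 1410486²) ≈ 2.1503e+06, ∠N ≈ 139.01°
|D| = √(815389² + 18963²) ≈ 8.1561e+05, ∠D ≈ 178.67°
|L| = 2.1503e+06 / 8.1561e+05 ≈ 2.6364

2.64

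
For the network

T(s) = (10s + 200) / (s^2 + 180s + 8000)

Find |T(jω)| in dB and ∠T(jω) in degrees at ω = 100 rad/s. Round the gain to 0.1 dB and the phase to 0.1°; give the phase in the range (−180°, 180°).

-25.0 dB, -17.7°

Substitute s = j100:
Numerator: 10(j100) + 200 = 200 + j1000
Denominator: (j100)^2 + 180(j100) + 8000 = -2000 + j18000
|N| = √(200² + 1000²) ≈ 1019.8, ∠N ≈ 78.69°
|D| = √(2000² + 18000²) ≈ 18111, ∠D ≈ 96.34°
|T| = 1019.8 / 18111 ≈ 0.056308
Gain = 20 log₁₀(0.056308) ≈ -24.99 dB
∠T = 78.69° − 96.34° = -17.65°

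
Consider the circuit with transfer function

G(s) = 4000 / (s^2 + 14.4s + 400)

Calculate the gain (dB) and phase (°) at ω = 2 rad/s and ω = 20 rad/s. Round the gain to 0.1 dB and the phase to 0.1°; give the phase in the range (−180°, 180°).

ω = 2: 20.1 dB, -4.2°; ω = 20: 22.9 dB, -90.0°

At s = jω = j2:
quadratic: (j2)² + 14.4·j2 + 400 = 396 + j28.8 → |·| ≈ 397.05, ∠ ≈ 4.16°
|G| = 4000 / 397.05 ≈ 10.074
Gain = 20 log₁₀(10.074) ≈ 20.06 dB
∠G = 0.00° − 4.16° = -4.16°

At s = jω = j20:
quadratic: (j20)² + 14.4·j20 + 400 = 0 + j288 → |·| ≈ 288, ∠ ≈ 90.00°
|G| = 4000 / 288 ≈ 13.889
Gain = 20 log₁₀(13.889) ≈ 22.85 dB
∠G = 0.00° − 90.00° = -90.00°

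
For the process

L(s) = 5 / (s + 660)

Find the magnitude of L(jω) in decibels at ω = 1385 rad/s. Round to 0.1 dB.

-49.7 dB

At s = jω = j1385:
pole (s+660): 660 + j1385 → |·| = √(660²+1385²) = √2353825 ≈ 1534.2, ∠ = arctan(1385/660) ≈ 64.52°
|L| = 5 / 1534.2 ≈ 0.003259
Gain = 20 log₁₀(0.003259) ≈ -49.74 dB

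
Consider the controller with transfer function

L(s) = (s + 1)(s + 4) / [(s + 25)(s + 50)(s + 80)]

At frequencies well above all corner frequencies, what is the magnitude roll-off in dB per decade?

-20 dB/decade

Each pole contributes −20 dB/decade at high frequency; each zero contributes +20 dB/decade.
Net: 2 zero(s) − 3 pole(s) → -20 dB/decade.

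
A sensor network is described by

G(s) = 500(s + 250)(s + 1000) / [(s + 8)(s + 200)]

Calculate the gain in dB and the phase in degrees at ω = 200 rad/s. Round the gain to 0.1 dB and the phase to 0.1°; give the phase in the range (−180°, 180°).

69.2 dB, -82.7°

At s = jω = j200:
zero (s+250): 250 + j200 → |·| = √(250²+200²) = √102500 ≈ 320.16, ∠ = arctan(200/250) ≈ 38.66°
zero (s+1000): 1000 + j200 → |·| = √(1000²+200²) = √1040000 ≈ 1019.8, ∠ = arctan(200/1000) ≈ 11.31°
pole (s+8): 8 + j200 → |·| = √(8²+200²) = √40064 ≈ 200.16, ∠ = arctan(200/8) ≈ 87.71°
pole (s+200): 200 + j200 → |·| = √(200²+200²) = √80000 ≈ 282.84, ∠ = arctan(200/200) ≈ 45.00°
|G| = 500 · 3.265e+05 / 56613 ≈ 2883.6
Gain = 20 log₁₀(2883.6) ≈ 69.20 dB
∠G = 49.97° − 132.71° = -82.74°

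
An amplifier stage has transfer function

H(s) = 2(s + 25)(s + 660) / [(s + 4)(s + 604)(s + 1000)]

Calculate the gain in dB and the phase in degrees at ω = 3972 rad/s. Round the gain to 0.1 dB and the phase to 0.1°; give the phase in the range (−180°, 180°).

At s = jω = j3972:
zero (s+25): 25 + j3972 → |·| = √(25²+3972²) = √15777409 ≈ 3972.1, ∠ = arctan(3972/25) ≈ 89.64°
zero (s+660): 660 + j3972 → |·| = √(660²+3972²) = √16212384 ≈ 4026.5, ∠ = arctan(3972/660) ≈ 80.57°
pole (s+4): 4 + j3972 → |·| = √(4²+3972²) = √15776800 ≈ 3972, ∠ = arctan(3972/4) ≈ 89.94°
pole (s+604): 604 + j3972 → |·| = √(604²+3972²) = √16141600 ≈ 4017.7, ∠ = arctan(3972/604) ≈ 81.35°
pole (s+1000): 1000 + j3972 → |·| = √(1000²+3972²) = √16776784 ≈ 4095.9, ∠ = arctan(3972/1000) ≈ 75.87°
|H| = 2 · 1.5994e+07 / 6.5364e+10 ≈ 0.00048938
Gain = 20 log₁₀(0.00048938) ≈ -66.21 dB
∠H = 170.21° − 247.16° = -76.95°

-66.2 dB, -77.0°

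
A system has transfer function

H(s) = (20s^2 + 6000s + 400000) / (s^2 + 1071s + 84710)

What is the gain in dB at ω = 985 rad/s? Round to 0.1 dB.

Substitute s = j985:
Numerator: 20(j985)^2 + 6000(j985) + 400000 = -19004500 + j5910000
Denominator: (j985)^2 + 1071(j985) + 84710 = -885515 + j1054935
|N| = √(19004500² + 5910000²) ≈ 1.9902e+07, ∠N ≈ 162.73°
|D| = √(885515² + 1054935²) ≈ 1.3773e+06, ∠D ≈ 130.01°
|H| = 1.9902e+07 / 1.3773e+06 ≈ 14.45
Gain = 20 log₁₀(14.45) ≈ 23.20 dB

23.2 dB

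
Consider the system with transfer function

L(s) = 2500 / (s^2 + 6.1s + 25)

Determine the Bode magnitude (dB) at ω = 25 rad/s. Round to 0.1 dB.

12.1 dB

At s = jω = j25:
quadratic: (j25)² + 6.1·j25 + 25 = -600 + j152.5 → |·| ≈ 619.08, ∠ ≈ 165.74°
|L| = 2500 / 619.08 ≈ 4.0383
Gain = 20 log₁₀(4.0383) ≈ 12.12 dB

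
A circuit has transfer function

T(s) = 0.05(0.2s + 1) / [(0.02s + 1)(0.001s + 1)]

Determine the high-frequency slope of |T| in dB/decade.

-20 dB/decade

Each pole contributes −20 dB/decade at high frequency; each zero contributes +20 dB/decade.
Net: 1 zero(s) − 2 pole(s) → -20 dB/decade.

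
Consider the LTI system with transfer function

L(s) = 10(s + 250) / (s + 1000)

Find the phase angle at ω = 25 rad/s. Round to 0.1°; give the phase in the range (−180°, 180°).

4.3°

At s = jω = j25:
zero (s+250): 250 + j25 → |·| = √(250²+25²) = √63125 ≈ 251.25, ∠ = arctan(25/250) ≈ 5.71°
pole (s+1000): 1000 + j25 → |·| = √(1000²+25²) = √1000625 ≈ 1000.3, ∠ = arctan(25/1000) ≈ 1.43°
∠L = 5.71° − 1.43° = 4.28°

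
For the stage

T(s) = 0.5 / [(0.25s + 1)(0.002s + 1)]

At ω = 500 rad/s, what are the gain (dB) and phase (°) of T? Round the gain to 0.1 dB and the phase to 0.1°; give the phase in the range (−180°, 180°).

-51.0 dB, -134.5°

At ω = 500 rad/s:
pole (1 + j500·0.25) = 1 + j125 → |·| ≈ 125, ∠ ≈ 89.54°
pole (1 + j500·0.002) = 1 + j1 → |·| ≈ 1.4142, ∠ ≈ 45.00°
|T| = 0.5 · 1 / (125 · 1.4142) ≈ 0.0028285
Gain = 20 log₁₀(0.0028285) ≈ -50.97 dB
∠T = (0°) − (89.54° + 45.00°) = -134.54°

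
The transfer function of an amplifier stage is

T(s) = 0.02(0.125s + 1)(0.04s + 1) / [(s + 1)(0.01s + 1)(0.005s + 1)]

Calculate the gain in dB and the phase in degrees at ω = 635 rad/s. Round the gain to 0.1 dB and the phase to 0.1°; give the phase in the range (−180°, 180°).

-50.5 dB, -66.5°

At ω = 635 rad/s:
zero (1 + j635·0.125) = 1 + j79.375 → |·| ≈ 79.381, ∠ ≈ 89.28°
zero (1 + j635·0.04) = 1 + j25.4 → |·| ≈ 25.42, ∠ ≈ 87.75°
pole (1 + j635·1) = 1 + j635 → |·| ≈ 635, ∠ ≈ 89.91°
pole (1 + j635·0.01) = 1 + j6.35 → |·| ≈ 6.4283, ∠ ≈ 81.05°
pole (1 + j635·0.005) = 1 + j3.175 → |·| ≈ 3.3288, ∠ ≈ 72.52°
|T| = 0.02 · 79.381 · 25.42 / (635 · 6.4283 · 3.3288) ≈ 0.0029701
Gain = 20 log₁₀(0.0029701) ≈ -50.54 dB
∠T = (89.28° + 87.75°) − (89.91° + 81.05° + 72.52°) = -66.45°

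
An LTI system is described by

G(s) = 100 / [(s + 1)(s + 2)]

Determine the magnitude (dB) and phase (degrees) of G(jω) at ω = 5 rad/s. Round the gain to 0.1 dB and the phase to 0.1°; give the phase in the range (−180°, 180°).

11.2 dB, -146.9°

At s = jω = j5:
pole (s+1): 1 + j5 → |·| = √(1²+5²) = √26 ≈ 5.099, ∠ = arctan(5/1) ≈ 78.69°
pole (s+2): 2 + j5 → |·| = √(2²+5²) = √29 ≈ 5.3852, ∠ = arctan(5/2) ≈ 68.20°
|G| = 100 / 27.459 ≈ 3.6418
Gain = 20 log₁₀(3.6418) ≈ 11.23 dB
∠G = 0.00° − 146.89° = -146.89°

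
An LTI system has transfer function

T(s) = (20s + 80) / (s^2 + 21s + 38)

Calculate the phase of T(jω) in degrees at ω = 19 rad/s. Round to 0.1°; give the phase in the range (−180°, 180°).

-50.9°

Substitute s = j19:
Numerator: 20(j19) + 80 = 80 + j380
Denominator: (j19)^2 + 21(j19) + 38 = -323 + j399
|N| = √(80² + 380²) ≈ 388.33, ∠N ≈ 78.11°
|D| = √(323² + 399²) ≈ 513.35, ∠D ≈ 128.99°
∠T = 78.11° − 128.99° = -50.88°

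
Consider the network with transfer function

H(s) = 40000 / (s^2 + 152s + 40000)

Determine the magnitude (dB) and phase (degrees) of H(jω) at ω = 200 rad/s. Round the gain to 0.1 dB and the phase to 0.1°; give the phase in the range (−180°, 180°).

2.4 dB, -90.0°

At s = jω = j200:
quadratic: (j200)² + 152·j200 + 40000 = 0 + j30400 → |·| ≈ 30400, ∠ ≈ 90.00°
|H| = 40000 / 30400 ≈ 1.3158
Gain = 20 log₁₀(1.3158) ≈ 2.38 dB
∠H = 0.00° − 90.00° = -90.00°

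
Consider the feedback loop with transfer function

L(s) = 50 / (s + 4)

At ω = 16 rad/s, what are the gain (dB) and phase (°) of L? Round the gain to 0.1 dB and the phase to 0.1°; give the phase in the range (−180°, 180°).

At s = jω = j16:
pole (s+4): 4 + j16 → |·| = √(4²+16²) = √272 ≈ 16.492, ∠ = arctan(16/4) ≈ 75.96°
|L| = 50 / 16.492 ≈ 3.0318
Gain = 20 log₁₀(3.0318) ≈ 9.63 dB
∠L = 0.00° − 75.96° = -75.96°

9.6 dB, -76.0°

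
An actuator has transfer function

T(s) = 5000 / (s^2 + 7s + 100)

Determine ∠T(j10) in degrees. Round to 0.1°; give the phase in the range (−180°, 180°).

At s = jω = j10:
quadratic: (j10)² + 7·j10 + 100 = 0 + j70 → |·| ≈ 70, ∠ ≈ 90.00°
∠T = 0.00° − 90.00° = -90.00°

-90.0°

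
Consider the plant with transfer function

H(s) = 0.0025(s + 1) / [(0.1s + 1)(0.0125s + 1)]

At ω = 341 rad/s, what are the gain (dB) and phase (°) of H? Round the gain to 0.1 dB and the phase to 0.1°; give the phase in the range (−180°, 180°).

At ω = 341 rad/s:
zero (1 + j341·1) = 1 + j341 → |·| ≈ 341, ∠ ≈ 89.83°
pole (1 + j341·0.1) = 1 + j34.1 → |·| ≈ 34.115, ∠ ≈ 88.32°
pole (1 + j341·0.0125) = 1 + j4.2625 → |·| ≈ 4.3782, ∠ ≈ 76.80°
|H| = 0.0025 · 341 / (34.115 · 4.3782) ≈ 0.0057076
Gain = 20 log₁₀(0.0057076) ≈ -44.87 dB
∠H = (89.83°) − (88.32° + 76.80°) = -75.29°

-44.9 dB, -75.3°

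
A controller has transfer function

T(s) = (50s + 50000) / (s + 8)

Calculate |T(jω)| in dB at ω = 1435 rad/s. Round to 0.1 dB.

35.7 dB

Substitute s = j1435:
Numerator: 50(j1435) + 50000 = 50000 + j71750
Denominator: (j1435) + 8 = 8 + j1435
|N| = √(50000² + 71750²) ≈ 87453, ∠N ≈ 55.13°
|D| = √(8² + 1435²) ≈ 1435, ∠D ≈ 89.68°
|T| = 87453 / 1435 ≈ 60.943
Gain = 20 log₁₀(60.943) ≈ 35.70 dB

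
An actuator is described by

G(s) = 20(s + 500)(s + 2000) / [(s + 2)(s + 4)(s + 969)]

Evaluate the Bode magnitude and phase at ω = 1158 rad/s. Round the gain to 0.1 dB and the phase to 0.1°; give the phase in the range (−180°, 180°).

-30.8 dB, -133.1°

At s = jω = j1158:
zero (s+500): 500 + j1158 → |·| = √(500²+1158²) = √1590964 ≈ 1261.3, ∠ = arctan(1158/500) ≈ 66.65°
zero (s+2000): 2000 + j1158 → |·| = √(2000²+1158²) = √5340964 ≈ 2311.1, ∠ = arctan(1158/2000) ≈ 30.07°
pole (s+2): 2 + j1158 → |·| = √(2²+1158²) = √1340968 ≈ 1158, ∠ = arctan(1158/2) ≈ 89.90°
pole (s+4): 4 + j1158 → |·| = √(4²+1158²) = √1340980 ≈ 1158, ∠ = arctan(1158/4) ≈ 89.80°
pole (s+969): 969 + j1158 → |·| = √(969²+1158²) = √2279925 ≈ 1509.9, ∠ = arctan(1158/969) ≈ 50.08°
|G| = 20 · 2.915e+06 / 2.0247e+09 ≈ 0.028794
Gain = 20 log₁₀(0.028794) ≈ -30.81 dB
∠G = 96.72° − 229.78° = -133.06°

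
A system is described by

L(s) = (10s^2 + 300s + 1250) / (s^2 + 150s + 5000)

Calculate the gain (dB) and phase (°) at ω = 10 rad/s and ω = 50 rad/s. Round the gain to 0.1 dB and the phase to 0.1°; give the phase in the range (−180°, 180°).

ω = 10: -4.6 dB, 68.2°; ω = 50: 11.0 dB, 76.2°

Substitute s = j10:
Numerator: 10(j10)^2 + 300(j10) + 1250 = 250 + j3000
Denominator: (j10)^2 + 150(j10) + 5000 = 4900 + j1500
|N| = √(250² + 3000²) ≈ 3010.4, ∠N ≈ 85.24°
|D| = √(4900² + 1500²) ≈ 5124.5, ∠D ≈ 17.02°
|L| = 3010.4 / 5124.5 ≈ 0.58745
Gain = 20 log₁₀(0.58745) ≈ -4.62 dB
∠L = 85.24° − 17.02° = 68.22°

Substitute s = j50:
Numerator: 10(j50)^2 + 300(j50) + 1250 = -23750 + j15000
Denominator: (j50)^2 + 150(j50) + 5000 = 2500 + j7500
|N| = √(23750² + 15000²) ≈ 28090, ∠N ≈ 147.72°
|D| = √(2500² + 7500²) ≈ 7905.7, ∠D ≈ 71.57°
|L| = 28090 / 7905.7 ≈ 3.5531
Gain = 20 log₁₀(3.5531) ≈ 11.01 dB
∠L = 147.72° − 71.57° = 76.15°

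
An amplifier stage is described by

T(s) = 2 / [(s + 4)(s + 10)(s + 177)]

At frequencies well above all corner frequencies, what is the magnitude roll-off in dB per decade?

Each pole contributes −20 dB/decade at high frequency; each zero contributes +20 dB/decade.
Net: 0 zero(s) − 3 pole(s) → -60 dB/decade.

-60 dB/decade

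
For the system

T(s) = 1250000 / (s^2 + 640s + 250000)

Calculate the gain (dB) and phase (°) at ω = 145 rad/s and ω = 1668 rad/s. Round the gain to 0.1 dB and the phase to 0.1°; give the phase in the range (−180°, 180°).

ω = 145: 14.1 dB, -22.1°; ω = 1668: -6.8 dB, -157.1°

At s = jω = j145:
quadratic: (j145)² + 640·j145 + 250000 = 228975 + j92800 → |·| ≈ 2.4707e+05, ∠ ≈ 22.06°
|T| = 1250000 / 2.4707e+05 ≈ 5.0593
Gain = 20 log₁₀(5.0593) ≈ 14.08 dB
∠T = 0.00° − 22.06° = -22.06°

At s = jω = j1668:
quadratic: (j1668)² + 640·j1668 + 250000 = -2532224 + j1067520 → |·| ≈ 2.748e+06, ∠ ≈ 157.14°
|T| = 1250000 / 2.748e+06 ≈ 0.45488
Gain = 20 log₁₀(0.45488) ≈ -6.84 dB
∠T = 0.00° − 157.14° = -157.14°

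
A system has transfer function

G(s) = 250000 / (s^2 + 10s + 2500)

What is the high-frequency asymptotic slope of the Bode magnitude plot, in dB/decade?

Each pole contributes −20 dB/decade at high frequency; each zero contributes +20 dB/decade.
Net: 0 zero(s) − 2 pole(s) → -40 dB/decade.

-40 dB/decade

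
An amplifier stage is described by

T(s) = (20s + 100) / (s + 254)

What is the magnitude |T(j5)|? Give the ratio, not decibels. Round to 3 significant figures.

Substitute s = j5:
Numerator: 20(j5) + 100 = 100 + j100
Denominator: (j5) + 254 = 254 + j5
|N| = √(100² + 100²) ≈ 141.42, ∠N ≈ 45.00°
|D| = √(254² + 5²) ≈ 254.05, ∠D ≈ 1.13°
|T| = 141.42 / 254.05 ≈ 0.55666

0.557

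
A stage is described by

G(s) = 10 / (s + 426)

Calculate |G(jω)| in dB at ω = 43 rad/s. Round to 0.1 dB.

-32.6 dB

Substitute s = j43:
Numerator: 10 = 10 + j0
Denominator: (j43) + 426 = 426 + j43
|N| = √(10² + 0²) ≈ 10, ∠N ≈ 0.00°
|D| = √(426² + 43²) ≈ 428.16, ∠D ≈ 5.76°
|G| = 10 / 428.16 ≈ 0.023356
Gain = 20 log₁₀(0.023356) ≈ -32.63 dB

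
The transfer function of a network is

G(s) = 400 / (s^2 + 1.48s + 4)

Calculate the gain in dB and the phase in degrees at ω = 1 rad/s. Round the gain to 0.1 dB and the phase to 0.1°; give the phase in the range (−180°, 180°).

41.6 dB, -26.3°

At s = jω = j1:
quadratic: (j1)² + 1.48·j1 + 4 = 3 + j1.48 → |·| ≈ 3.3452, ∠ ≈ 26.26°
|G| = 400 / 3.3452 ≈ 119.57
Gain = 20 log₁₀(119.57) ≈ 41.55 dB
∠G = 0.00° − 26.26° = -26.26°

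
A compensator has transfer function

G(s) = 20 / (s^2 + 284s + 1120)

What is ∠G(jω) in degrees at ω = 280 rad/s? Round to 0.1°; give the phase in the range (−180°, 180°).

-134.2°

Substitute s = j280:
Numerator: 20 = 20 + j0
Denominator: (j280)^2 + 284(j280) + 1120 = -77280 + j79520
|N| = √(20² + 0²) ≈ 20, ∠N ≈ 0.00°
|D| = √(77280² + 79520²) ≈ 1.1089e+05, ∠D ≈ 134.18°
∠G = 0.00° − 134.18° = -134.18°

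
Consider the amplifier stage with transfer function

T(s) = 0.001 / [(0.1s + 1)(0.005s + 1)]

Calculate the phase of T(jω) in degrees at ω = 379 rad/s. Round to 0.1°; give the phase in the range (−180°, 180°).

At ω = 379 rad/s:
pole (1 + j379·0.1) = 1 + j37.9 → |·| ≈ 37.913, ∠ ≈ 88.49°
pole (1 + j379·0.005) = 1 + j1.895 → |·| ≈ 2.1427, ∠ ≈ 62.18°
∠T = (0°) − (88.49° + 62.18°) = -150.67°

-150.7°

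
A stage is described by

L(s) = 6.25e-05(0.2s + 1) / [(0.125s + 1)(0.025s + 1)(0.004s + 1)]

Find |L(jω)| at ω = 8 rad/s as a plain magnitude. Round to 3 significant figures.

At ω = 8 rad/s:
zero (1 + j8·0.2) = 1 + j1.6 → |·| ≈ 1.8868, ∠ ≈ 57.99°
pole (1 + j8·0.125) = 1 + j1 → |·| ≈ 1.4142, ∠ ≈ 45.00°
pole (1 + j8·0.025) = 1 + j0.2 → |·| ≈ 1.0198, ∠ ≈ 11.31°
pole (1 + j8·0.004) = 1 + j0.032 → |·| ≈ 1.0005, ∠ ≈ 1.83°
|L| = 6.25e-05 · 1.8868 / (1.4142 · 1.0198 · 1.0005) ≈ 8.1727e-05

8.17e-05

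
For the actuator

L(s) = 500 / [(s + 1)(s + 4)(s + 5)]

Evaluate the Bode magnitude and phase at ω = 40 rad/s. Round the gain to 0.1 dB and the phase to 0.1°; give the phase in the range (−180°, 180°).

At s = jω = j40:
pole (s+1): 1 + j40 → |·| = √(1²+40²) = √1601 ≈ 40.012, ∠ = arctan(40/1) ≈ 88.57°
pole (s+4): 4 + j40 → |·| = √(4²+40²) = √1616 ≈ 40.2, ∠ = arctan(40/4) ≈ 84.29°
pole (s+5): 5 + j40 → |·| = √(5²+40²) = √1625 ≈ 40.311, ∠ = arctan(40/5) ≈ 82.87°
|L| = 500 / 64840 ≈ 0.0077113
Gain = 20 log₁₀(0.0077113) ≈ -42.26 dB
∠L = 0.00° − 255.73° = -255.73° ≡ 104.27° (principal value)

-42.3 dB, 104.3°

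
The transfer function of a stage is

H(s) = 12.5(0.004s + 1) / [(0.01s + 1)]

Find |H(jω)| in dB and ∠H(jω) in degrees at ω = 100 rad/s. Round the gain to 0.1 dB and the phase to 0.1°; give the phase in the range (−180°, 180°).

19.6 dB, -23.2°

At ω = 100 rad/s:
zero (1 + j100·0.004) = 1 + j0.4 → |·| ≈ 1.077, ∠ ≈ 21.80°
pole (1 + j100·0.01) = 1 + j1 → |·| ≈ 1.4142, ∠ ≈ 45.00°
|H| = 12.5 · 1.077 / (1.4142) ≈ 9.5195
Gain = 20 log₁₀(9.5195) ≈ 19.57 dB
∠H = (21.80°) − (45.00°) = -23.20°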